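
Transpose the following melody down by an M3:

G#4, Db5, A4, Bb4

G#4 → E4
Db5 → Bbb4
A4 → F4
Bb4 → Gb4

E4 Bbb4 F4 Gb4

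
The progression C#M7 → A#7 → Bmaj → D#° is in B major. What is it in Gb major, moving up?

AbM7 F7 Gbmaj Bb°

B major up to Gb major is a diminished sixth; each chord root moves by that interval while the quality stays the same.
C#M7: root C# up a diminished sixth → Ab, giving AbM7.
A#7: root A# up a diminished sixth → F, giving F7.
Bmaj: root B up a diminished sixth → Gb, giving Gbmaj.
D#°: root D# up a diminished sixth → Bb, giving Bb°.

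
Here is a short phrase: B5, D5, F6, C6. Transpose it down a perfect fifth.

E5 G4 Bb5 F5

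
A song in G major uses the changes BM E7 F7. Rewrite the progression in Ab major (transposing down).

CM F7 Gb7

G major down to Ab major is a major seventh; each chord root moves by that interval while the quality stays the same.
BM: root B down a major seventh → C, giving CM.
E7: root E down a major seventh → F, giving F7.
F7: root F down a major seventh → Gb, giving Gb7.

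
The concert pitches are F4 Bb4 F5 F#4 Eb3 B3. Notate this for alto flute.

Bb4 Eb5 Bb5 B4 Ab3 E4

Written C4 sounds as G3 on the alto flute, so concert pitches are written a perfect fourth up.
F4 gives Bb4
Bb4 gives Eb5
F5 gives Bb5
F#4 gives B4
Eb3 gives Ab3
B3 gives E4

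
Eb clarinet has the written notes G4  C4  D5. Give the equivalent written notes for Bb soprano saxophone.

First find concert pitch: the Eb clarinet sounds a minor third above written, so G4 C4 D5 sounds Bb4 Eb4 F5.
Then write for Bb soprano saxophone: it sounds a major second below written, so the part must be a major second above concert.
Bb4 → C5
Eb4 → F4
F5 → G5

C5 F4 G5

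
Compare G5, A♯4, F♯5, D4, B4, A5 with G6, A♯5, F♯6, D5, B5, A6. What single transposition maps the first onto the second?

up a perfect octave

From G5 to G6 is 8 letter names — an octave of some quality.
G5 to G6 is 12 semitones, which makes it a perfect octave; the second version is higher, so the direction is up.
Checking another pair — A5 → A6 — gives the same interval.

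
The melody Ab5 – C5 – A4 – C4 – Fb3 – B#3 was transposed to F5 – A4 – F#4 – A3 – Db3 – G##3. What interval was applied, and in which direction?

down a minor third

From Ab5 to F5 is 3 letter names — a third of some quality.
F5 to Ab5 is 3 semitones, which makes it a minor third; the second version is lower, so the direction is down.
Checking another pair — B#3 → G##3 — gives the same interval.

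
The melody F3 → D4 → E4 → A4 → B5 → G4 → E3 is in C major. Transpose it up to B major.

E4 C#5 D#5 G#5 A#6 F#5 D#4

From C up to B is a major seventh; apply that to each pitch.
F3 gives E4
D4 gives C#5
E4 gives D#5
A4 gives G#5
B5 gives A#6
G4 gives F#5
E3 gives D#4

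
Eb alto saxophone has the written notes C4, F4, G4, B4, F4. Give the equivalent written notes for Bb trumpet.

F3 Bb3 C4 E4 Bb3

First find concert pitch: the Eb alto saxophone sounds a major sixth below written, so C4 F4 G4 B4 F4 sounds Eb3 Ab3 Bb3 D4 Ab3.
Then write for Bb trumpet: it sounds a major second below written, so the part must be a major second above concert.
Eb3 → F3
Ab3 → Bb3
Bb3 → C4
D4 → E4
Ab3 → Bb3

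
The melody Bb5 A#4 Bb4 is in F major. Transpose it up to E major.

F major to E major up is a major seventh, so every note moves up by that interval.
Bb5 → A6
A#4 → G##5
Bb4 → A5

A6 G##5 A5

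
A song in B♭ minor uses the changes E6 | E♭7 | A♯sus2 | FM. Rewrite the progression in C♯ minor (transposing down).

F##6 F#7 B##sus2 G#M

B♭ minor down to C♯ minor is a diminished seventh; each chord root moves by that interval while the quality stays the same.
E6: root E down a diminished seventh → F##, giving F##6.
E♭7: root E♭ down a diminished seventh → F#, giving F#7.
A♯sus2: root A♯ down a diminished seventh → B##, giving B##sus2.
FM: root F down a diminished seventh → G#, giving G#M.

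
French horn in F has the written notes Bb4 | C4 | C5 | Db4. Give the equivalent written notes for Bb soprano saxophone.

First find concert pitch: the French horn in F sounds a perfect fifth below written, so Bb4 C4 C5 Db4 sounds Eb4 F3 F4 Gb3.
Then write for Bb soprano saxophone: it sounds a major second below written, so the part must be a major second above concert.
Eb4 → F4
F3 → G3
F4 → G4
Gb3 → Ab3

F4 G3 G4 Ab3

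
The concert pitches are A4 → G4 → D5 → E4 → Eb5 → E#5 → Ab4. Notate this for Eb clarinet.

Written C4 sounds as Eb4 on the Eb clarinet, so concert pitches are written a minor third down.
A4 gives F#4
G4 gives E4
D5 gives B4
E4 gives C#4
Eb5 gives C5
E#5 gives C##5
Ab4 gives F4

F#4 E4 B4 C#4 C5 C##5 F4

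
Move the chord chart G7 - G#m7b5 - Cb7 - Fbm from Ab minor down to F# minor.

E#7 E##m7b5 A7 Dm

Ab minor down to F# minor is a diminished third; each chord root moves by that interval while the quality stays the same.
G7: root G down a diminished third → E#, giving E#7.
G#m7b5: root G# down a diminished third → E##, giving E##m7b5.
Cb7: root Cb down a diminished third → A, giving A7.
Fbm: root Fb down a diminished third → D, giving Dm.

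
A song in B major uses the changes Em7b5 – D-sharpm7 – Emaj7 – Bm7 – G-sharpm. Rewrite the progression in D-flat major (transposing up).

Gbm7b5 Fm7 Gbmaj7 Dbm7 Bbm

B major up to D-flat major is a diminished third; each chord root moves by that interval while the quality stays the same.
Em7b5: root E up a diminished third → Gb, giving Gbm7b5.
D-sharpm7: root D-sharp up a diminished third → F, giving Fm7.
Emaj7: root E up a diminished third → Gb, giving Gbmaj7.
Bm7: root B up a diminished third → Db, giving Dbm7.
G-sharpm: root G-sharp up a diminished third → Bb, giving Bbm.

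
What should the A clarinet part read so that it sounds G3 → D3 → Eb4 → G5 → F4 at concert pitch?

Bb3 F3 Gb4 Bb5 Ab4

The A clarinet sounds a minor third below written, so the written part must be a minor third above concert — transpose each note up.
G3 gives Bb3
D3 gives F3
Eb4 gives Gb4
G5 gives Bb5
F4 gives Ab4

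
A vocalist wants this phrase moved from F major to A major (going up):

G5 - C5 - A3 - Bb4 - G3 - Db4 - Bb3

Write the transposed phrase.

B5 E5 C#4 D5 B3 F4 D4

F major to A major up is a major third, so every note moves up by that interval.
G5 -> B5
C5 -> E5
A3 -> C#4
Bb4 -> D5
G3 -> B3
Db4 -> F4
Bb3 -> D4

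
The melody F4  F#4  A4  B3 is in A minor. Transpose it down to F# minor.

From A down to F# is a minor third; apply that to each pitch.
F4 gives D4
F#4 gives D#4
A4 gives F#4
B3 gives G#3

D4 D#4 F#4 G#3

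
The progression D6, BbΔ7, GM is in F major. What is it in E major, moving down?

C#6 AΔ7 F#M

F major down to E major is a minor second; each chord root moves by that interval while the quality stays the same.
D6: root D down a minor second → C#, giving C#6.
BbΔ7: root Bb down a minor second → A, giving AΔ7.
GM: root G down a minor second → F#, giving F#M.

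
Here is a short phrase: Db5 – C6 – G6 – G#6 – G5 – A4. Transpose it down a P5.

Gb4 F5 C6 C#6 C5 D4

Db5 becomes Gb4
C6 becomes F5
G6 becomes C6
G#6 becomes C#6
G5 becomes C5
A4 becomes D4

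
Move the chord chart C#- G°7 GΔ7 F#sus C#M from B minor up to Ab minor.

Bb- Fb°7 FbΔ7 Ebsus BbM

B minor up to Ab minor is a diminished seventh; each chord root moves by that interval while the quality stays the same.
C#-: root C# up a diminished seventh → Bb, giving Bb-.
G°7: root G up a diminished seventh → Fb, giving Fb°7.
GΔ7: root G up a diminished seventh → Fb, giving FbΔ7.
F#sus: root F# up a diminished seventh → Eb, giving Ebsus.
C#M: root C# up a diminished seventh → Bb, giving BbM.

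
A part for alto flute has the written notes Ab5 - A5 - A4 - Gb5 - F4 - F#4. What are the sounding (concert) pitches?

The alto flute sounds a perfect fourth below written, so transpose each written note down a perfect fourth.
Ab5 gives Eb5
A5 gives E5
A4 gives E4
Gb5 gives Db5
F4 gives C4
F#4 gives C#4

Eb5 E5 E4 Db5 C4 C#4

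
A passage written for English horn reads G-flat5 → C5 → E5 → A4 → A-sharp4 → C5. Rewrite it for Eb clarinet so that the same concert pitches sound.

First find concert pitch: the English horn sounds a perfect fifth below written, so G-flat5 C5 E5 A4 A-sharp4 C5 sounds Cb5 F4 A4 D4 D#4 F4.
Then write for Eb clarinet: it sounds a minor third above written, so the part must be a minor third below concert.
Cb5 → Ab4
F4 → D4
A4 → F#4
D4 → B3
D#4 → B#3
F4 → D4

Ab4 D4 F#4 B3 B#3 D4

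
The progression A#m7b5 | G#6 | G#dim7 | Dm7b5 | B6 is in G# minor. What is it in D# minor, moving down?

E#m7b5 D#6 D#dim7 Am7b5 F#6

G# minor down to D# minor is a perfect fourth; each chord root moves by that interval while the quality stays the same.
A#m7b5: root A# down a perfect fourth → E#, giving E#m7b5.
G#6: root G# down a perfect fourth → D#, giving D#6.
G#dim7: root G# down a perfect fourth → D#, giving D#dim7.
Dm7b5: root D down a perfect fourth → A, giving Am7b5.
B6: root B down a perfect fourth → F#, giving F#6.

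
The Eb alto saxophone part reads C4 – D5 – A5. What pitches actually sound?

Eb3 F4 C5

Written C4 on the Eb alto saxophone sounds as Eb3, a major sixth lower; apply that shift to every note.
C4 -> Eb3
D5 -> F4
A5 -> C5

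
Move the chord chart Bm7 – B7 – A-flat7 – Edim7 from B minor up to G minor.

B minor up to G minor is a minor sixth; each chord root moves by that interval while the quality stays the same.
Bm7: root B up a minor sixth → G, giving Gm7.
B7: root B up a minor sixth → G, giving G7.
A-flat7: root A-flat up a minor sixth → Fb, giving Fb7.
Edim7: root E up a minor sixth → C, giving Cdim7.

Gm7 G7 Fb7 Cdim7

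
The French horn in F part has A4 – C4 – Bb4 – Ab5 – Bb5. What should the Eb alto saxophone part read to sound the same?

B4 D4 C5 Bb5 C6

First find concert pitch: the French horn in F sounds a perfect fifth below written, so A4 C4 Bb4 Ab5 Bb5 sounds D4 F3 Eb4 Db5 Eb5.
Then write for Eb alto saxophone: it sounds a major sixth below written, so the part must be a major sixth above concert.
D4 → B4
F3 → D4
Eb4 → C5
Db5 → Bb5
Eb5 → C6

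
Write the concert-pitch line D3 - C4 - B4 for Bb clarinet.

E3 D4 C#5

The Bb clarinet sounds a major second below written, so the written part must be a major second above concert — transpose each note up.
D3 gives E3
C4 gives D4
B4 gives C#5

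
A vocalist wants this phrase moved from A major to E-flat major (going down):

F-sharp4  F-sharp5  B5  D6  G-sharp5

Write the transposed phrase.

C4 C5 F5 Ab5 D5

A major to E-flat major down is an augmented fourth, so every note moves down by that interval.
F#4 → C4
F#5 → C5
B5 → F5
D6 → Ab5
G#5 → D5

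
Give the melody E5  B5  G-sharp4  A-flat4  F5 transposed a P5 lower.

A4 E5 C#4 Db4 Bb4

A perfect fifth down from E5 gives A4.
B5 down a perfect fifth is E5.
G#4: a fifth down reaches C, and 7 semitones makes it C#4.
A perfect fifth down from Ab4 gives Db4.
F5: a fifth down reaches B, and 7 semitones makes it Bb4.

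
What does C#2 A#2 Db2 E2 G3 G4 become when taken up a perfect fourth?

F#2 D#3 Gb2 A2 C4 C5

C#2 gives F#2
A#2 gives D#3
Db2 gives Gb2
E2 gives A2
G3 gives C4
G4 gives C5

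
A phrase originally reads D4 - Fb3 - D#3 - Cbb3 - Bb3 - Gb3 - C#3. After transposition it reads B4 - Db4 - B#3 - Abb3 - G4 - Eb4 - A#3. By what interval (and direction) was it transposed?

From D4 to B4 is 6 letter names — a sixth of some quality.
D4 to B4 is 9 semitones, which makes it a major sixth; the second version is higher, so the direction is up.
Checking another pair — C#3 → A#3 — gives the same interval.

up a major sixth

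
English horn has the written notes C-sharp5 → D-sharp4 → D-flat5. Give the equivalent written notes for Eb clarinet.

First find concert pitch: the English horn sounds a perfect fifth below written, so C-sharp5 D-sharp4 D-flat5 sounds F#4 G#3 Gb4.
Then write for Eb clarinet: it sounds a minor third above written, so the part must be a minor third below concert.
F#4 → D#4
G#3 → E#3
Gb4 → Eb4

D#4 E#3 Eb4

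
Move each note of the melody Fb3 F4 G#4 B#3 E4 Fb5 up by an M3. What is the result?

Ab3 A4 B#4 D##4 G#4 Ab5

Fb3 -> Ab3
F4 -> A4
G#4 -> B#4
B#3 -> D##4
E4 -> G#4
Fb5 -> Ab5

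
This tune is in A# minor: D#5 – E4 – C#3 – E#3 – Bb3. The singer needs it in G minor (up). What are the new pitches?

From A# up to G is a diminished seventh; apply that to each pitch.
D#5 becomes C6
E4 becomes Db5
C#3 becomes Bb3
E#3 becomes D4
Bb3 becomes Abb4

C6 Db5 Bb3 D4 Abb4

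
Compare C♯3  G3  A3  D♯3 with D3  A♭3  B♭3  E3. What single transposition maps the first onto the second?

Take the first pair: C#3 → D3. C to D spans 2 letter names, so the interval is some kind of second.
C#3 to D3 is 1 semitone, which makes it a minor second; the second version is higher, so the direction is up.
Checking another pair — D#3 → E3 — gives the same interval.

up a minor second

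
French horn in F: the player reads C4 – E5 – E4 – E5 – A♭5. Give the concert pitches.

F3 A4 A3 A4 Db5

The French horn in F sounds a perfect fifth below written, so transpose each written note down a perfect fifth.
C4 gives F3
E5 gives A4
E4 gives A3
E5 gives A4
Ab5 gives Db5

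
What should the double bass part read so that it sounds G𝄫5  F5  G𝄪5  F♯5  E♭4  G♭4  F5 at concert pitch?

Gbb6 F6 G##6 F#6 Eb5 Gb5 F6

The double bass sounds a perfect octave below written, so the written part must be a perfect octave above concert — transpose each note up.
Gbb5 -> Gbb6
F5 -> F6
G##5 -> G##6
F#5 -> F#6
Eb4 -> Eb5
Gb4 -> Gb5
F5 -> F6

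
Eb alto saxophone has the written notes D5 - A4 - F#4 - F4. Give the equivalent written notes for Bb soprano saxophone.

G4 D4 B3 Bb3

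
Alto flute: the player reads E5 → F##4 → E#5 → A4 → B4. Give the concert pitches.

B4 C##4 B#4 E4 F#4

The alto flute sounds a perfect fourth below written, so transpose each written note down a perfect fourth.
E5 gives B4
F##4 gives C##4
E#5 gives B#4
A4 gives E4
B4 gives F#4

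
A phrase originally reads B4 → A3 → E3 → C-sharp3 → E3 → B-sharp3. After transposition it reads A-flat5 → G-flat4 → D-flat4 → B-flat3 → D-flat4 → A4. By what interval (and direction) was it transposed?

Take the first pair: B4 → Ab5. B to A spans 7 letter names, so the interval is some kind of seventh.
B4 to Ab5 is 9 semitones, which makes it a diminished seventh; the second version is higher, so the direction is up.
Checking another pair — B#3 → A4 — gives the same interval.

up a diminished seventh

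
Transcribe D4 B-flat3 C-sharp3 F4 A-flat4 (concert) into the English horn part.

A4 F4 G#3 C5 Eb5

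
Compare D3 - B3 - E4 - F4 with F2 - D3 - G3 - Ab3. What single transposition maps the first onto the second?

down a major sixth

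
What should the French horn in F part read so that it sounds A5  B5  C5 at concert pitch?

E6 F#6 G5

The French horn in F sounds a perfect fifth below written, so the written part must be a perfect fifth above concert — transpose each note up.
A5 -> E6
B5 -> F#6
C5 -> G5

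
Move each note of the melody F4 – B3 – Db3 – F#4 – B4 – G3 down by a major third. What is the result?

F4 to Db4
B3 to G3
Db3 to Bbb2
F#4 to D4
B4 to G4
G3 to Eb3

Db4 G3 Bbb2 D4 G4 Eb3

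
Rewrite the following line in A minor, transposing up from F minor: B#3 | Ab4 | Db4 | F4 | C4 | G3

From F up to A is a major third; apply that to each pitch.
B#3 becomes D##4
Ab4 becomes C5
Db4 becomes F4
F4 becomes A4
C4 becomes E4
G3 becomes B3

D##4 C5 F4 A4 E4 B3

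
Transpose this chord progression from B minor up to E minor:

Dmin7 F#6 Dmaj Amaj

Gmin7 B6 Gmaj Dmaj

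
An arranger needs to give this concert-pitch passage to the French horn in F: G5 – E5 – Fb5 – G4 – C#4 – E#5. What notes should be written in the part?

D6 B5 Cb6 D5 G#4 B#5

The French horn in F sounds a perfect fifth below written, so the written part must be a perfect fifth above concert — transpose each note up.
G5 → D6
E5 → B5
Fb5 → Cb6
G4 → D5
C#4 → G#4
E#5 → B#5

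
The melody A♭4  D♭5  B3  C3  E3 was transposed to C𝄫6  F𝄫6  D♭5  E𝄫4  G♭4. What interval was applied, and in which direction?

up a diminished tenth

Take the first pair: Ab4 → Cbb6. A to C spans 10 letter names, so the interval is some kind of tenth.
Ab4 to Cbb6 is 14 semitones, which makes it a diminished tenth; the second version is higher, so the direction is up.
Checking another pair — E3 → Gb4 — gives the same interval.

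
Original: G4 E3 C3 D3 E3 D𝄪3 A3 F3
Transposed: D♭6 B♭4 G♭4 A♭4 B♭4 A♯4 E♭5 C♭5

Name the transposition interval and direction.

up a diminished twelfth

From G4 to Db6 is 12 letter names — a twelfth of some quality.
G4 to Db6 is 18 semitones, which makes it a diminished twelfth; the second version is higher, so the direction is up.
Checking another pair — F3 → Cb5 — gives the same interval.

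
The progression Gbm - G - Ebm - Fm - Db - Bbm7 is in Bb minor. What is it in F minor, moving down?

Dbm D Bbm Cm Ab Fm7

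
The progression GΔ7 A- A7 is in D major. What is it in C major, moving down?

FΔ7 G- G7

D major down to C major is a major second; each chord root moves by that interval while the quality stays the same.
GΔ7: root G down a major second → F, giving FΔ7.
A-: root A down a major second → G, giving G-.
A7: root A down a major second → G, giving G7.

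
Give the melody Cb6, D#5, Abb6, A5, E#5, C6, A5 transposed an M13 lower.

Ebb4 F#3 Cbb5 C4 G#3 Eb4 C4

Cb6 -> Ebb4
D#5 -> F#3
Abb6 -> Cbb5
A5 -> C4
E#5 -> G#3
C6 -> Eb4
A5 -> C4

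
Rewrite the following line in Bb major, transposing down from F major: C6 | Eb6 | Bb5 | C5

From F down to Bb is a perfect fifth; apply that to each pitch.
C6 to F5
Eb6 to Ab5
Bb5 to Eb5
C5 to F4

F5 Ab5 Eb5 F4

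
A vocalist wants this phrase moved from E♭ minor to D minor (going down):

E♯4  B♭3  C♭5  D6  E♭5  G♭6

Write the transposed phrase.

D##4 A3 Bb4 C#6 D5 F6

From E♭ down to D is a minor second; apply that to each pitch.
E#4 gives D##4
Bb3 gives A3
Cb5 gives Bb4
D6 gives C#6
Eb5 gives D5
Gb6 gives F6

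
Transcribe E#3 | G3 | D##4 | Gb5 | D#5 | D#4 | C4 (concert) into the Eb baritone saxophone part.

C##5 E5 B##5 Eb7 B#6 B#5 A5

Written C4 sounds as Eb2 on the Eb baritone saxophone, so concert pitches are written a major thirteenth up.
E#3 gives C##5
G3 gives E5
D##4 gives B##5
Gb5 gives Eb7
D#5 gives B#6
D#4 gives B#5
C4 gives A5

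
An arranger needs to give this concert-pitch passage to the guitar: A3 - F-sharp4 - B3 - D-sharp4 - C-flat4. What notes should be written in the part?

The guitar sounds a perfect octave below written, so the written part must be a perfect octave above concert — transpose each note up.
A3 to A4
F#4 to F#5
B3 to B4
D#4 to D#5
Cb4 to Cb5

A4 F#5 B4 D#5 Cb5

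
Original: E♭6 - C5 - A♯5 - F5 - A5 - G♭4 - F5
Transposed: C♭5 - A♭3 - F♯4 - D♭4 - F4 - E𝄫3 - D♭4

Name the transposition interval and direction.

Take the first pair: Eb6 → Cb5. E to C spans 10 letter names, so the interval is some kind of tenth.
Cb5 to Eb6 is 16 semitones, which makes it a major tenth; the second version is lower, so the direction is down.
Checking another pair — F5 → Db4 — gives the same interval.

down a major tenth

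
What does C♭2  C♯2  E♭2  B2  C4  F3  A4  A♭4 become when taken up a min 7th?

Cb2 gives Bbb2
C#2 gives B2
Eb2 gives Db3
B2 gives A3
C4 gives Bb4
F3 gives Eb4
A4 gives G5
Ab4 gives Gb5

Bbb2 B2 Db3 A3 Bb4 Eb4 G5 Gb5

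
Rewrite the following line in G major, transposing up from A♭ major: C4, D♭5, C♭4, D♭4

B4 C6 Bb4 C5

A♭ major to G major up is a major seventh, so every note moves up by that interval.
C4 → B4
Db5 → C6
Cb4 → Bb4
Db4 → C5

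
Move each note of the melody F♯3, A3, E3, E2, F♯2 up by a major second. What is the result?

G#3 B3 F#3 F#2 G#2

F#3 gives G#3
A3 gives B3
E3 gives F#3
E2 gives F#2
F#2 gives G#2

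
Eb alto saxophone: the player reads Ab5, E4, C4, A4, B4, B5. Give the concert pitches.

The Eb alto saxophone sounds a major sixth below written, so transpose each written note down a major sixth.
Ab5 becomes Cb5
E4 becomes G3
C4 becomes Eb3
A4 becomes C4
B4 becomes D4
B5 becomes D5

Cb5 G3 Eb3 C4 D4 D5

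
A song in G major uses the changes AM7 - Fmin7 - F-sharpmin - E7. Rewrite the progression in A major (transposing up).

BM7 Gmin7 G#min F#7

G major up to A major is a major second; each chord root moves by that interval while the quality stays the same.
AM7: root A up a major second → B, giving BM7.
Fmin7: root F up a major second → G, giving Gmin7.
F-sharpmin: root F-sharp up a major second → G#, giving G#min.
E7: root E up a major second → F#, giving F#7.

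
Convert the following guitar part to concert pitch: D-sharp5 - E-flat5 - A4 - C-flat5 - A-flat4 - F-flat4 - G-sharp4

D#4 Eb4 A3 Cb4 Ab3 Fb3 G#3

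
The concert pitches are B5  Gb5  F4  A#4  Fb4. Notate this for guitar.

B6 Gb6 F5 A#5 Fb5

The guitar sounds a perfect octave below written, so the written part must be a perfect octave above concert — transpose each note up.
B5 becomes B6
Gb5 becomes Gb6
F4 becomes F5
A#4 becomes A#5
Fb4 becomes Fb5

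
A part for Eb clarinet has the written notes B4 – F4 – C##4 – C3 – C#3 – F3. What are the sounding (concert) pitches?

Written C4 on the Eb clarinet sounds as Eb4, a minor third higher; apply that shift to every note.
B4 → D5
F4 → Ab4
C##4 → E#4
C3 → Eb3
C#3 → E3
F3 → Ab3

D5 Ab4 E#4 Eb3 E3 Ab3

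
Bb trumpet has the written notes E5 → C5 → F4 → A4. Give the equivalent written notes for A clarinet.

F5 Db5 Gb4 Bb4

First find concert pitch: the Bb trumpet sounds a major second below written, so E5 C5 F4 A4 sounds D5 Bb4 Eb4 G4.
Then write for A clarinet: it sounds a minor third below written, so the part must be a minor third above concert.
D5 → F5
Bb4 → Db5
Eb4 → Gb4
G4 → Bb4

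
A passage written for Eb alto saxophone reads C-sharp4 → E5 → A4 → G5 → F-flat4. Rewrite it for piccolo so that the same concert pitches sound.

E2 G3 C3 Bb3 Abb2

First find concert pitch: the Eb alto saxophone sounds a major sixth below written, so C-sharp4 E5 A4 G5 F-flat4 sounds E3 G4 C4 Bb4 Abb3.
Then write for piccolo: it sounds a perfect octave above written, so the part must be a perfect octave below concert.
E3 → E2
G4 → G3
C4 → C3
Bb4 → Bb3
Abb3 → Abb2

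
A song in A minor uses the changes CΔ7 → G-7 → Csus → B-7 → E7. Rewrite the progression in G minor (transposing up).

A minor up to G minor is a minor seventh; each chord root moves by that interval while the quality stays the same.
CΔ7: root C up a minor seventh → Bb, giving BbΔ7.
G-7: root G up a minor seventh → F, giving F-7.
Csus: root C up a minor seventh → Bb, giving Bbsus.
B-7: root B up a minor seventh → A, giving A-7.
E7: root E up a minor seventh → D, giving D7.

BbΔ7 F-7 Bbsus A-7 D7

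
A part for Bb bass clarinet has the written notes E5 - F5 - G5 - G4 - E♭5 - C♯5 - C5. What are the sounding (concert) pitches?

D4 Eb4 F4 F3 Db4 B3 Bb3

Written C4 on the Bb bass clarinet sounds as Bb2, a major ninth lower; apply that shift to every note.
E5 gives D4
F5 gives Eb4
G5 gives F4
G4 gives F3
Eb5 gives Db4
C#5 gives B3
C5 gives Bb3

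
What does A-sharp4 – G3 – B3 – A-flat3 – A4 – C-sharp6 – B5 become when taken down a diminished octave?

A##3 G#2 B#2 A2 A#3 C##5 B#4

A#4: an octave down reaches A, and 11 semitones makes it A##3.
G3 down a diminished octave is G#2.
B3: an octave down reaches B, and 11 semitones makes it B#2.
Ab3 down a diminished octave is A2.
A4 down a diminished octave is A#3.
C#6 down a diminished octave is C##5.
B5 down a diminished octave is B#4.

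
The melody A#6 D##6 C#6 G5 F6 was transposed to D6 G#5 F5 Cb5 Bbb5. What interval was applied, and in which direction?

down an augmented fifth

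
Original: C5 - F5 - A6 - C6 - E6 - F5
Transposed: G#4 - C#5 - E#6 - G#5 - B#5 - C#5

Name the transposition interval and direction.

down a diminished fourth

From C5 to G#4 is 4 letter names — a fourth of some quality.
G#4 to C5 is 4 semitones, which makes it a diminished fourth; the second version is lower, so the direction is down.
Checking another pair — F5 → C#5 — gives the same interval.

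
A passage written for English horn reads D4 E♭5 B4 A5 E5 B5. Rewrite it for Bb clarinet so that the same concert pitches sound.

First find concert pitch: the English horn sounds a perfect fifth below written, so D4 E♭5 B4 A5 E5 B5 sounds G3 Ab4 E4 D5 A4 E5.
Then write for Bb clarinet: it sounds a major second below written, so the part must be a major second above concert.
G3 → A3
Ab4 → Bb4
E4 → F#4
D5 → E5
A4 → B4
E5 → F#5

A3 Bb4 F#4 E5 B4 F#5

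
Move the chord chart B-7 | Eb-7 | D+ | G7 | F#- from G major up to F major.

A-7 Db-7 C+ F7 E-

G major up to F major is a minor seventh; each chord root moves by that interval while the quality stays the same.
B-7: root B up a minor seventh → A, giving A-7.
Eb-7: root Eb up a minor seventh → Db, giving Db-7.
D+: root D up a minor seventh → C, giving C+.
G7: root G up a minor seventh → F, giving F7.
F#-: root F# up a minor seventh → E, giving E-.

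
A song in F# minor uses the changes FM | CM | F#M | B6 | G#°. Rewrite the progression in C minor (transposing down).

CbM GbM CM F6 D°

F# minor down to C minor is an augmented fourth; each chord root moves by that interval while the quality stays the same.
FM: root F down an augmented fourth → Cb, giving CbM.
CM: root C down an augmented fourth → Gb, giving GbM.
F#M: root F# down an augmented fourth → C, giving CM.
B6: root B down an augmented fourth → F, giving F6.
G#°: root G# down an augmented fourth → D, giving D°.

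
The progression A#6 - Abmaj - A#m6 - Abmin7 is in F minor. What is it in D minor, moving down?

F##6 Fmaj F##m6 Fmin7

F minor down to D minor is a minor third; each chord root moves by that interval while the quality stays the same.
A#6: root A# down a minor third → F##, giving F##6.
Abmaj: root Ab down a minor third → F, giving Fmaj.
A#m6: root A# down a minor third → F##, giving F##m6.
Abmin7: root Ab down a minor third → F, giving Fmin7.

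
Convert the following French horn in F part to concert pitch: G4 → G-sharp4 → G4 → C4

The French horn in F sounds a perfect fifth below written, so transpose each written note down a perfect fifth.
G4 becomes C4
G#4 becomes C#4
G4 becomes C4
C4 becomes F3

C4 C#4 C4 F3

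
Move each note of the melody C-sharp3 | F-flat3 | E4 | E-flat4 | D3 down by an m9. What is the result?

B#1 Eb2 D#3 D3 C#2

C#3 becomes B#1
Fb3 becomes Eb2
E4 becomes D#3
Eb4 becomes D3
D3 becomes C#2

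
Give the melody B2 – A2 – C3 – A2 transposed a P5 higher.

B2: a fifth up reaches F, and 7 semitones makes it F#3.
A2 up a perfect fifth is E3.
A perfect fifth up from C3 gives G3.
A perfect fifth up from A2 gives E3.

F#3 E3 G3 E3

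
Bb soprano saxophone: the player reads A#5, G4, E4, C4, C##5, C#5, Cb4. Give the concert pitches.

G#5 F4 D4 Bb3 B#4 B4 Bbb3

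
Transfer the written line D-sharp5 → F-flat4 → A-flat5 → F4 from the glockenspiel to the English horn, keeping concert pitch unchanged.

A#7 Cb7 Eb8 C7

First find concert pitch: the glockenspiel sounds a perfect fifteenth above written, so D-sharp5 F-flat4 A-flat5 F4 sounds D#7 Fb6 Ab7 F6.
Then write for English horn: it sounds a perfect fifth below written, so the part must be a perfect fifth above concert.
D#7 → A#7
Fb6 → Cb7
Ab7 → Eb8
F6 → C7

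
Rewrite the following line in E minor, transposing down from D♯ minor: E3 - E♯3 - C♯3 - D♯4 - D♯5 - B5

F2 F#2 D2 E3 E4 C5

D♯ minor to E minor down is a major seventh, so every note moves down by that interval.
E3 -> F2
E#3 -> F#2
C#3 -> D2
D#4 -> E3
D#5 -> E4
B5 -> C5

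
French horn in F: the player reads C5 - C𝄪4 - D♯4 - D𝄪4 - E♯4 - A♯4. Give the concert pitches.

The French horn in F sounds a perfect fifth below written, so transpose each written note down a perfect fifth.
C5 -> F4
C##4 -> F##3
D#4 -> G#3
D##4 -> G##3
E#4 -> A#3
A#4 -> D#4

F4 F##3 G#3 G##3 A#3 D#4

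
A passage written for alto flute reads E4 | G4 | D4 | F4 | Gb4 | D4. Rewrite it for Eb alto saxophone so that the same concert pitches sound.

G#4 B4 F#4 A4 Bb4 F#4

First find concert pitch: the alto flute sounds a perfect fourth below written, so E4 G4 D4 F4 Gb4 D4 sounds B3 D4 A3 C4 Db4 A3.
Then write for Eb alto saxophone: it sounds a major sixth below written, so the part must be a major sixth above concert.
B3 → G#4
D4 → B4
A3 → F#4
C4 → A4
Db4 → Bb4
A3 → F#4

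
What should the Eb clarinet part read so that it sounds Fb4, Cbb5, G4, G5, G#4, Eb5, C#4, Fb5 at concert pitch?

Db4 Abb4 E4 E5 E#4 C5 A#3 Db5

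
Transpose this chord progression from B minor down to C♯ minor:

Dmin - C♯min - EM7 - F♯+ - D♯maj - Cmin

Emin D#min F#M7 G#+ E#maj Dmin

B minor down to C♯ minor is a minor seventh; each chord root moves by that interval while the quality stays the same.
Dmin: root D down a minor seventh → E, giving Emin.
C♯min: root C♯ down a minor seventh → D#, giving D#min.
EM7: root E down a minor seventh → F#, giving F#M7.
F♯+: root F♯ down a minor seventh → G#, giving G#+.
D♯maj: root D♯ down a minor seventh → E#, giving E#maj.
Cmin: root C down a minor seventh → D, giving Dmin.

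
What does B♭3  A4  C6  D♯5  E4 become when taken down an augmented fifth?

Ebb3 Db4 Fb5 G4 Ab3

Bb3 -> Ebb3
A4 -> Db4
C6 -> Fb5
D#5 -> G4
E4 -> Ab3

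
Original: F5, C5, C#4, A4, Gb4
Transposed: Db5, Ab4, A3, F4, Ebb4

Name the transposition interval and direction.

down a major third

Take the first pair: F5 → Db5. F to D spans 3 letter names, so the interval is some kind of third.
Db5 to F5 is 4 semitones, which makes it a major third; the second version is lower, so the direction is down.
Checking another pair — Gb4 → Ebb4 — gives the same interval.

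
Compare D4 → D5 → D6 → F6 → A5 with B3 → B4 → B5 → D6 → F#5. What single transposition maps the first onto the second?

down a minor third

Take the first pair: D4 → B3. D to B spans 3 letter names, so the interval is some kind of third.
B3 to D4 is 3 semitones, which makes it a minor third; the second version is lower, so the direction is down.
Checking another pair — A5 → F#5 — gives the same interval.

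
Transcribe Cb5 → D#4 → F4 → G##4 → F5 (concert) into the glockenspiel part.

Cb3 D#2 F2 G##2 F3

The glockenspiel sounds a perfect fifteenth above written, so the written part must be a perfect fifteenth below concert — transpose each note down.
Cb5 gives Cb3
D#4 gives D#2
F4 gives F2
G##4 gives G##2
F5 gives F3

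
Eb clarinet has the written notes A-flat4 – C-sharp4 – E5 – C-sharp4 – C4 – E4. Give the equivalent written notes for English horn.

First find concert pitch: the Eb clarinet sounds a minor third above written, so A-flat4 C-sharp4 E5 C-sharp4 C4 E4 sounds Cb5 E4 G5 E4 Eb4 G4.
Then write for English horn: it sounds a perfect fifth below written, so the part must be a perfect fifth above concert.
Cb5 → Gb5
E4 → B4
G5 → D6
E4 → B4
Eb4 → Bb4
G4 → D5

Gb5 B4 D6 B4 Bb4 D5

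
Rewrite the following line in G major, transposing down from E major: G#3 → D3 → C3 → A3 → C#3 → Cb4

B2 F2 Eb2 C3 E2 Ebb3

E major to G major down is a major sixth, so every note moves down by that interval.
G#3 to B2
D3 to F2
C3 to Eb2
A3 to C3
C#3 to E2
Cb4 to Ebb3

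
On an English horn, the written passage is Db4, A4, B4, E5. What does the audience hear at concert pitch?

The English horn sounds a perfect fifth below written, so transpose each written note down a perfect fifth.
Db4 → Gb3
A4 → D4
B4 → E4
E5 → A4

Gb3 D4 E4 A4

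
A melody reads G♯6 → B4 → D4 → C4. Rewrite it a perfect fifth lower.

C#6 E4 G3 F3

G#6: a fifth down reaches C, and 7 semitones makes it C#6.
A perfect fifth down from B4 gives E4.
A perfect fifth down from D4 gives G3.
A perfect fifth down from C4 gives F3.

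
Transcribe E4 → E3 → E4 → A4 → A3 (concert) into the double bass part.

E5 E4 E5 A5 A4

The double bass sounds a perfect octave below written, so the written part must be a perfect octave above concert — transpose each note up.
E4 to E5
E3 to E4
E4 to E5
A4 to A5
A3 to A4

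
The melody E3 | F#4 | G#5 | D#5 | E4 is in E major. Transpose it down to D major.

D3 E4 F#5 C#5 D4

From E down to D is a major second; apply that to each pitch.
E3 to D3
F#4 to E4
G#5 to F#5
D#5 to C#5
E4 to D4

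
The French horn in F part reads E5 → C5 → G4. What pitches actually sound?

A4 F4 C4

Written C4 on the French horn in F sounds as F3, a perfect fifth lower; apply that shift to every note.
E5 gives A4
C5 gives F4
G4 gives C4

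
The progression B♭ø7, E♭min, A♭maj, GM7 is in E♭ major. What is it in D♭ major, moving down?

Abø7 Dbmin Gbmaj FM7

E♭ major down to D♭ major is a major second; each chord root moves by that interval while the quality stays the same.
B♭ø7: root B♭ down a major second → Ab, giving Abø7.
E♭min: root E♭ down a major second → Db, giving Dbmin.
A♭maj: root A♭ down a major second → Gb, giving Gbmaj.
GM7: root G down a major second → F, giving FM7.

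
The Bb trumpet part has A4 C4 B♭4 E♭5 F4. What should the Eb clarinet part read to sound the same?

First find concert pitch: the Bb trumpet sounds a major second below written, so A4 C4 B♭4 E♭5 F4 sounds G4 Bb3 Ab4 Db5 Eb4.
Then write for Eb clarinet: it sounds a minor third above written, so the part must be a minor third below concert.
G4 → E4
Bb3 → G3
Ab4 → F4
Db5 → Bb4
Eb4 → C4

E4 G3 F4 Bb4 C4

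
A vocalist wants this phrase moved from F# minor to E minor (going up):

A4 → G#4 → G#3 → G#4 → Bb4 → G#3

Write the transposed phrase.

G5 F#5 F#4 F#5 Ab5 F#4

F# minor to E minor up is a minor seventh, so every note moves up by that interval.
A4 -> G5
G#4 -> F#5
G#3 -> F#4
G#4 -> F#5
Bb4 -> Ab5
G#3 -> F#4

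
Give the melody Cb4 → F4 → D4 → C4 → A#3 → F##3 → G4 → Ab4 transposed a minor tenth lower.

Cb4 to Ab2
F4 to D3
D4 to B2
C4 to A2
A#3 to F##2
F##3 to D##2
G4 to E3
Ab4 to F3

Ab2 D3 B2 A2 F##2 D##2 E3 F3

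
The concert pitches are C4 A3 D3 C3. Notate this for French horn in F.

G4 E4 A3 G3

Written C4 sounds as F3 on the French horn in F, so concert pitches are written a perfect fifth up.
C4 becomes G4
A3 becomes E4
D3 becomes A3
C3 becomes G3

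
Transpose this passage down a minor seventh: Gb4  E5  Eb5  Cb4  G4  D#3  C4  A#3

Gb4: a seventh down reaches A, and 10 semitones makes it Ab3.
E5: a seventh down reaches F, and 10 semitones makes it F#4.
A minor seventh down from Eb5 gives F4.
A minor seventh down from Cb4 gives Db3.
A minor seventh down from G4 gives A3.
A minor seventh down from D#3 gives E#2.
C4 down a minor seventh is D3.
A minor seventh down from A#3 gives B#2.

Ab3 F#4 F4 Db3 A3 E#2 D3 B#2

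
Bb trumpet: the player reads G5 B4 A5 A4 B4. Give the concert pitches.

F5 A4 G5 G4 A4

Written C4 on the Bb trumpet sounds as Bb3, a major second lower; apply that shift to every note.
G5 gives F5
B4 gives A4
A5 gives G5
A4 gives G4
B4 gives A4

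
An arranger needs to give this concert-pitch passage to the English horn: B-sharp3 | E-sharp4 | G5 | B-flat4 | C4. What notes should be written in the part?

F##4 B#4 D6 F5 G4

The English horn sounds a perfect fifth below written, so the written part must be a perfect fifth above concert — transpose each note up.
B#3 -> F##4
E#4 -> B#4
G5 -> D6
Bb4 -> F5
C4 -> G4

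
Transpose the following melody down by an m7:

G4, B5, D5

G4 down a minor seventh is A3.
B5: a seventh down reaches C, and 10 semitones makes it C#5.
D5 down a minor seventh is E4.

A3 C#5 E4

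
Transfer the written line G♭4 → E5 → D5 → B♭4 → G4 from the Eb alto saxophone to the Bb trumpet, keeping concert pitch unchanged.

First find concert pitch: the Eb alto saxophone sounds a major sixth below written, so G♭4 E5 D5 B♭4 G4 sounds Bbb3 G4 F4 Db4 Bb3.
Then write for Bb trumpet: it sounds a major second below written, so the part must be a major second above concert.
Bbb3 → Cb4
G4 → A4
F4 → G4
Db4 → Eb4
Bb3 → C4

Cb4 A4 G4 Eb4 C4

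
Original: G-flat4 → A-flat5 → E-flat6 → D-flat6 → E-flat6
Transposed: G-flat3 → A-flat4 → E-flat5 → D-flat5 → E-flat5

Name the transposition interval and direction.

Take the first pair: Gb4 → Gb3. G to G spans 8 letter names, so the interval is some kind of octave.
Gb3 to Gb4 is 12 semitones, which makes it a perfect octave; the second version is lower, so the direction is down.
Checking another pair — Eb6 → Eb5 — gives the same interval.

down a perfect octave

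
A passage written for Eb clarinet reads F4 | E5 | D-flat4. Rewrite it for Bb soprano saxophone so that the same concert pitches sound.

First find concert pitch: the Eb clarinet sounds a minor third above written, so F4 E5 D-flat4 sounds Ab4 G5 Fb4.
Then write for Bb soprano saxophone: it sounds a major second below written, so the part must be a major second above concert.
Ab4 → Bb4
G5 → A5
Fb4 → Gb4

Bb4 A5 Gb4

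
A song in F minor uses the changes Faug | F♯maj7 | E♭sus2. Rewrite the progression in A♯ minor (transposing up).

F minor up to A♯ minor is an augmented third; each chord root moves by that interval while the quality stays the same.
Faug: root F up an augmented third → A#, giving A#aug.
F♯maj7: root F♯ up an augmented third → A##, giving A##maj7.
E♭sus2: root E♭ up an augmented third → G#, giving G#sus2.

A#aug A##maj7 G#sus2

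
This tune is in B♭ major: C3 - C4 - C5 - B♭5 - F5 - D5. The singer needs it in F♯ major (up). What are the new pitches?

G#3 G#4 G#5 F#6 C#6 A#5

B♭ major to F♯ major up is an augmented fifth, so every note moves up by that interval.
C3 → G#3
C4 → G#4
C5 → G#5
Bb5 → F#6
F5 → C#6
D5 → A#5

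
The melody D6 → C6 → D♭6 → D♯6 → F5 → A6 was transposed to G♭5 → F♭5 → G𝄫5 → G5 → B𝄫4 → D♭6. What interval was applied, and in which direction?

down an augmented fifth

From D6 to Gb5 is 5 letter names — a fifth of some quality.
Gb5 to D6 is 8 semitones, which makes it an augmented fifth; the second version is lower, so the direction is down.
Checking another pair — A6 → Db6 — gives the same interval.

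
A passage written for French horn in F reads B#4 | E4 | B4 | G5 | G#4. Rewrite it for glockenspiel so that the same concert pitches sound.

E#2 A1 E2 C3 C#2

First find concert pitch: the French horn in F sounds a perfect fifth below written, so B#4 E4 B4 G5 G#4 sounds E#4 A3 E4 C5 C#4.
Then write for glockenspiel: it sounds a perfect fifteenth above written, so the part must be a perfect fifteenth below concert.
E#4 → E#2
A3 → A1
E4 → E2
C5 → C3
C#4 → C#2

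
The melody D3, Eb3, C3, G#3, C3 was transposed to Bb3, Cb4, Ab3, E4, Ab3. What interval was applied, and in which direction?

From D3 to Bb3 is 6 letter names — a sixth of some quality.
D3 to Bb3 is 8 semitones, which makes it a minor sixth; the second version is higher, so the direction is up.
Checking another pair — C3 → Ab3 — gives the same interval.

up a minor sixth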